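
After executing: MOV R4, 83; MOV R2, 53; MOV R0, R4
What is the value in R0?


Register state trace:
  MOV R4, 83  → R4 = 83
  MOV R2, 53  → R2 = 53
  MOV R0, R4  → R0 = 83
Final: R0 = 83

83


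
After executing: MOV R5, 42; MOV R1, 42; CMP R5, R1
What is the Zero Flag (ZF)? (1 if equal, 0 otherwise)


Register state trace:
  MOV R5, 42  → R5 = 42
  MOV R1, 42  → R1 = 42
  CMP R5, R1  → computes 42 - 42 = 0
  Result is zero, so values are equal
ZF = 1

1


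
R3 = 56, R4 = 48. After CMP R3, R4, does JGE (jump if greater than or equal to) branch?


Trace:
  R3 = 56, R4 = 48
  CMP R3, R4  → compares 56 vs 48
  JGE checks: is 56 greater than or equal to 48?
  56 > 48, so condition is true
Branch taken: Yes

Yes


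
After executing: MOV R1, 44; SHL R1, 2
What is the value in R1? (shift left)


Register state trace:
  MOV R1, 44  → R1 = 44
  SHL R1, 2  → R1 = 44 << 2 = 44 * 2^2 = 176
Final: R1 = 176

176


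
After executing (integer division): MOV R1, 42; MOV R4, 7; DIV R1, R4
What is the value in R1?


Register state trace:
  MOV R1, 42  → R1 = 42
  MOV R4, 7  → R4 = 7
  DIV R1, R4  → R1 = 42 // 7 = 6
Final: R1 = 6

6


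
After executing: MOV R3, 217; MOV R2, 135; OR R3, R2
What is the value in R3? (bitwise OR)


Register state trace:
  MOV R3, 217  → R3 = 217 (0b11011001)
  MOV R2, 135  → R2 = 135 (0b10000111)
  OR R3, R2   → R3 = 217 OR 135 = 223 (0b11011111)
Final: R3 = 223

223


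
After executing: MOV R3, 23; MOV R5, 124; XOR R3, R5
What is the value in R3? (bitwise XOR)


Register state trace:
  MOV R3, 23  → R3 = 23 (0b00010111)
  MOV R5, 124  → R5 = 124 (0b01111100)
  XOR R3, R5  → R3 = 23 XOR 124 = 107 (0b01101011)
Final: R3 = 107

107


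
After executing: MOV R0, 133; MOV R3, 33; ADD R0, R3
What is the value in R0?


Register state trace:
  MOV R0, 133  → R0 = 133
  MOV R3, 33  → R3 = 33
  ADD R0, R3  → R0 = 133 + 33 = 166
Final: R0 = 166

166


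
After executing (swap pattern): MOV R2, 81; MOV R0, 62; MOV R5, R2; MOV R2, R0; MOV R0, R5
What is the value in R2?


Register state trace (swap pattern):
  MOV R2, 81  → R2 = 81
  MOV R0, 62  → R0 = 62
  MOV R5, R2  → R5 = 81  (save R2)
  MOV R2, R0  → R2 = 62  (R2 gets R0's value)
  MOV R0, R5  → R0 = 81  (R0 gets saved value)
Final: R2 = 62

62


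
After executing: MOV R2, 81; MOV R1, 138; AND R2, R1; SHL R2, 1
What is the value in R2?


Register state trace:
  MOV R2, 81  → R2 = 81 (0b01010001)
  MOV R1, 138  → R1 = 138 (0b10001010)
  AND R2, R1  → R2 = 81 AND 138 = 0 (0b00000000)
  SHL R2, 1  → R2 = 0 << 1 = 0
Final: R2 = 0

0


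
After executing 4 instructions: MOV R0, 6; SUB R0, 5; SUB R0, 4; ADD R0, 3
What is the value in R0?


Register state trace:
  MOV R0, 6  → R0 = 6
  SUB R0, 5  → R0 = 6 - 5 = 1
  SUB R0, 4  → R0 = 1 - 4 = -3
  ADD R0, 3  → R0 = -3 + 3 = 0
Final: R0 = 0

0


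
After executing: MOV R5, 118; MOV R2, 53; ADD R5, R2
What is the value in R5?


Register state trace:
  MOV R5, 118  → R5 = 118
  MOV R2, 53  → R2 = 53
  ADD R5, R2  → R5 = 118 + 53 = 171
Final: R5 = 171

171


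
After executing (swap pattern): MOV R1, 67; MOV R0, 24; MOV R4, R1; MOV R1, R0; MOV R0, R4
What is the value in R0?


Register state trace (swap pattern):
  MOV R1, 67  → R1 = 67
  MOV R0, 24  → R0 = 24
  MOV R4, R1  → R4 = 67  (save R1)
  MOV R1, R0  → R1 = 24  (R1 gets R0's value)
  MOV R0, R4  → R0 = 67  (R0 gets saved value)
Final: R0 = 67

67


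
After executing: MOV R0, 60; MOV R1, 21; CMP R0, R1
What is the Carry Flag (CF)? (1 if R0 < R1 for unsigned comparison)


Register state trace:
  MOV R0, 60  → R0 = 60
  MOV R1, 21  → R1 = 21
  CMP R0, R1  → unsigned 60 - 21: no borrow
  60 >= 21, so CF = 0
CF = 0

0


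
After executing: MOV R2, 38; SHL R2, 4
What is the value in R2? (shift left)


Register state trace:
  MOV R2, 38  → R2 = 38
  SHL R2, 4  → R2 = 38 << 4 = 38 * 2^4 = 608
Final: R2 = 608

608


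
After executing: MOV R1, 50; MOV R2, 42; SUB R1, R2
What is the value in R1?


Register state trace:
  MOV R1, 50  → R1 = 50
  MOV R2, 42  → R2 = 42
  SUB R1, R2  → R1 = 50 - 42 = 8
Final: R1 = 8

8


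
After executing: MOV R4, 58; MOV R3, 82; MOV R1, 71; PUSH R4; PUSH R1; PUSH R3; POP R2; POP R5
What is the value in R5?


Stack trace (top is rightmost):
  MOV R4, 58  → R4 = 58
  MOV R3, 82  → R3 = 82
  MOV R1, 71  → R1 = 71
  PUSH R4  → stack: [58]
  PUSH R1  → stack: [58, 71]
  PUSH R3  → stack: [58, 71, 82]
  POP R2  → R2 = 82, stack: [58, 71]
  POP R5  → R5 = 71, stack: [58]
Final: R5 = 71

71


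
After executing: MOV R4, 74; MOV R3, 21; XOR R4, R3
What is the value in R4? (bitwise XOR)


Register state trace:
  MOV R4, 74  → R4 = 74 (0b01001010)
  MOV R3, 21  → R3 = 21 (0b00010101)
  XOR R4, R3  → R4 = 74 XOR 21 = 95 (0b01011111)
Final: R4 = 95

95


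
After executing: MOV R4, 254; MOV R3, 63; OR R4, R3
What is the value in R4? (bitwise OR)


Register state trace:
  MOV R4, 254  → R4 = 254 (0b11111110)
  MOV R3, 63  → R3 = 63 (0b00111111)
  OR R4, R3   → R4 = 254 OR 63 = 255 (0b11111111)
Final: R4 = 255

255


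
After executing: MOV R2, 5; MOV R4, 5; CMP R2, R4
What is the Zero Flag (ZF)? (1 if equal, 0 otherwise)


Register state trace:
  MOV R2, 5  → R2 = 5
  MOV R4, 5  → R4 = 5
  CMP R2, R4  → computes 5 - 5 = 0
  Result is zero, so values are equal
ZF = 1

1


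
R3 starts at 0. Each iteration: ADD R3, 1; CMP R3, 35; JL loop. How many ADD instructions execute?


Loop trace (R3 starts at 0, target 35, step 1):
  ADD #1: R3 = 0 + 1 = 1  → 1 < 35, loop
  ADD #2: R3 = 1 + 1 = 2  → 2 < 35, loop
  ADD #3: R3 = 2 + 1 = 3  → 3 < 35, loop
  ADD #4: R3 = 3 + 1 = 4  → 4 < 35, loop
  ADD #5: R3 = 4 + 1 = 5  → 5 < 35, loop
  ADD #6: R3 = 5 + 1 = 6  → 6 < 35, loop
  ADD #7: R3 = 6 + 1 = 7  → 7 < 35, loop
  ADD #8: R3 = 7 + 1 = 8  → 8 < 35, loop
  ADD #9: R3 = 8 + 1 = 9  → 9 < 35, loop
  ADD #10: R3 = 9 + 1 = 10  → 10 < 35, loop
  ADD #11: R3 = 10 + 1 = 11  → 11 < 35, loop
  ADD #12: R3 = 11 + 1 = 12  → 12 < 35, loop
  ADD #13: R3 = 12 + 1 = 13  → 13 < 35, loop
  ADD #14: R3 = 13 + 1 = 14  → 14 < 35, loop
  ADD #15: R3 = 14 + 1 = 15  → 15 < 35, loop
  ADD #16: R3 = 15 + 1 = 16  → 16 < 35, loop
  ADD #17: R3 = 16 + 1 = 17  → 17 < 35, loop
  ADD #18: R3 = 17 + 1 = 18  → 18 < 35, loop
  ADD #19: R3 = 18 + 1 = 19  → 19 < 35, loop
  ADD #20: R3 = 19 + 1 = 20  → 20 < 35, loop
  ADD #21: R3 = 20 + 1 = 21  → 21 < 35, loop
  ADD #22: R3 = 21 + 1 = 22  → 22 < 35, loop
  ADD #23: R3 = 22 + 1 = 23  → 23 < 35, loop
  ADD #24: R3 = 23 + 1 = 24  → 24 < 35, loop
  ADD #25: R3 = 24 + 1 = 25  → 25 < 35, loop
  ADD #26: R3 = 25 + 1 = 26  → 26 < 35, loop
  ADD #27: R3 = 26 + 1 = 27  → 27 < 35, loop
  ADD #28: R3 = 27 + 1 = 28  → 28 < 35, loop
  ADD #29: R3 = 28 + 1 = 29  → 29 < 35, loop
  ADD #30: R3 = 29 + 1 = 30  → 30 < 35, loop
  ADD #31: R3 = 30 + 1 = 31  → 31 < 35, loop
  ADD #32: R3 = 31 + 1 = 32  → 32 < 35, loop
  ADD #33: R3 = 32 + 1 = 33  → 33 < 35, loop
  ADD #34: R3 = 33 + 1 = 34  → 34 < 35, loop
  ADD #35: R3 = 34 + 1 = 35  → 35 >= 35, exit
Total ADD instructions: 35

35


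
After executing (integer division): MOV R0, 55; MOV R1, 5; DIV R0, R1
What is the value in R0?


Register state trace:
  MOV R0, 55  → R0 = 55
  MOV R1, 5  → R1 = 5
  DIV R0, R1  → R0 = 55 // 5 = 11
Final: R0 = 11

11


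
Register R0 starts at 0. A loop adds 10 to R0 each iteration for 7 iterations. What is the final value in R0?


Starting value: R0 = 0
  Iter 1: R0 = 0 + 10 = 10
  Iter 2: R0 = 10 + 10 = 20
  Iter 3: R0 = 20 + 10 = 30
  Iter 4: R0 = 30 + 10 = 40
  Iter 5: R0 = 40 + 10 = 50
  Iter 6: R0 = 50 + 10 = 60
  Iter 7: R0 = 60 + 10 = 70
Final: R0 = 70

70


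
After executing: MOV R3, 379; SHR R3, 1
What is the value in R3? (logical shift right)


Register state trace:
  MOV R3, 379  → R3 = 379
  SHR R3, 1  → R3 = 379 >> 1 = 379 // 2^1 = 189
Final: R3 = 189

189


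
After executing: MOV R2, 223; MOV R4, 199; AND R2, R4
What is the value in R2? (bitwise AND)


Register state trace:
  MOV R2, 223  → R2 = 223 (0b11011111)
  MOV R4, 199  → R4 = 199 (0b11000111)
  AND R2, R4  → R2 = 223 AND 199 = 199 (0b11000111)
Final: R2 = 199

199


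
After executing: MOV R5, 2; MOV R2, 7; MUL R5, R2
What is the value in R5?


Register state trace:
  MOV R5, 2  → R5 = 2
  MOV R2, 7  → R2 = 7
  MUL R5, R2  → R5 = 2 * 7 = 14
Final: R5 = 14

14


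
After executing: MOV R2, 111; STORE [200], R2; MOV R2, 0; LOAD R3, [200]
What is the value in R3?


Register and memory trace:
  MOV R2, 111  → R2 = 111
  STORE [200], R2  → mem[200] = 111
  MOV R2, 0  → R2 = 0
  LOAD R3, [200]  → R3 = mem[200] = 111
Final: R3 = 111

111


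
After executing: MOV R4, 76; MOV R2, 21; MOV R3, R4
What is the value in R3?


Register state trace:
  MOV R4, 76  → R4 = 76
  MOV R2, 21  → R2 = 21
  MOV R3, R4  → R3 = 76
Final: R3 = 76

76


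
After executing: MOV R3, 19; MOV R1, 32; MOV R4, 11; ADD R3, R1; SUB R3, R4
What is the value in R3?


Register state trace:
  MOV R3, 19  → R3 = 19
  MOV R1, 32  → R1 = 32
  MOV R4, 11  → R4 = 11
  ADD R3, R1  → R3 = 19 + 32 = 51
  SUB R3, R4  → R3 = 51 - 11 = 40
Final: R3 = 40

40


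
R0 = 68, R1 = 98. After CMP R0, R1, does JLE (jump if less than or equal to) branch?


Trace:
  R0 = 68, R1 = 98
  CMP R0, R1  → compares 68 vs 98
  JLE checks: is 68 less than or equal to 98?
  68 < 98, so condition is true
Branch taken: Yes

Yes


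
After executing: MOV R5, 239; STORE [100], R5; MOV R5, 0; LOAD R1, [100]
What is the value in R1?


Register and memory trace:
  MOV R5, 239  → R5 = 239
  STORE [100], R5  → mem[100] = 239
  MOV R5, 0  → R5 = 0
  LOAD R1, [100]  → R1 = mem[100] = 239
Final: R1 = 239

239


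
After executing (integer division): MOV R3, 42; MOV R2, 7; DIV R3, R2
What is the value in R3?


Register state trace:
  MOV R3, 42  → R3 = 42
  MOV R2, 7  → R2 = 7
  DIV R3, R2  → R3 = 42 // 7 = 6
Final: R3 = 6

6


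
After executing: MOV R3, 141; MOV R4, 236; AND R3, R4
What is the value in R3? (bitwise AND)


Register state trace:
  MOV R3, 141  → R3 = 141 (0b10001101)
  MOV R4, 236  → R4 = 236 (0b11101100)
  AND R3, R4  → R3 = 141 AND 236 = 140 (0b10001100)
Final: R3 = 140

140


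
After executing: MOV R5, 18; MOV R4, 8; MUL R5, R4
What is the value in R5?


Register state trace:
  MOV R5, 18  → R5 = 18
  MOV R4, 8  → R4 = 8
  MUL R5, R4  → R5 = 18 * 8 = 144
Final: R5 = 144

144


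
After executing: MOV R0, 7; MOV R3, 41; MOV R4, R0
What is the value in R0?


Register state trace:
  MOV R0, 7  → R0 = 7
  MOV R3, 41  → R3 = 41
  MOV R4, R0  → R4 = 7
Final: R0 = 7

7


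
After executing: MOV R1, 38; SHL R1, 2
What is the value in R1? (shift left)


Register state trace:
  MOV R1, 38  → R1 = 38
  SHL R1, 2  → R1 = 38 << 2 = 38 * 2^2 = 152
Final: R1 = 152

152


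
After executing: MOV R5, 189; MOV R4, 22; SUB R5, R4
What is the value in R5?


Register state trace:
  MOV R5, 189  → R5 = 189
  MOV R4, 22  → R4 = 22
  SUB R5, R4  → R5 = 189 - 22 = 167
Final: R5 = 167

167


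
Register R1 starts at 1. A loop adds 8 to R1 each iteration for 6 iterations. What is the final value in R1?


Starting value: R1 = 1
  Iter 1: R1 = 1 + 8 = 9
  Iter 2: R1 = 9 + 8 = 17
  Iter 3: R1 = 17 + 8 = 25
  Iter 4: R1 = 25 + 8 = 33
  Iter 5: R1 = 33 + 8 = 41
  Iter 6: R1 = 41 + 8 = 49
Final: R1 = 49

49


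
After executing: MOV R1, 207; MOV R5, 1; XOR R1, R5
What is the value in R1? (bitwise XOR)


Register state trace:
  MOV R1, 207  → R1 = 207 (0b11001111)
  MOV R5, 1  → R5 = 1 (0b00000001)
  XOR R1, R5  → R1 = 207 XOR 1 = 206 (0b11001110)
Final: R1 = 206

206


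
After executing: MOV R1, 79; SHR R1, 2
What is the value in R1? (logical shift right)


Register state trace:
  MOV R1, 79  → R1 = 79
  SHR R1, 2  → R1 = 79 >> 2 = 79 // 2^2 = 19
Final: R1 = 19

19


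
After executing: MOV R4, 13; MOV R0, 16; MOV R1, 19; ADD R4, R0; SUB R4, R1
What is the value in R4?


Register state trace:
  MOV R4, 13  → R4 = 13
  MOV R0, 16  → R0 = 16
  MOV R1, 19  → R1 = 19
  ADD R4, R0  → R4 = 13 + 16 = 29
  SUB R4, R1  → R4 = 29 - 19 = 10
Final: R4 = 10

10


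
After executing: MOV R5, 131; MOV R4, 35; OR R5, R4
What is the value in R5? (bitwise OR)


Register state trace:
  MOV R5, 131  → R5 = 131 (0b10000011)
  MOV R4, 35  → R4 = 35 (0b00100011)
  OR R5, R4   → R5 = 131 OR 35 = 163 (0b10100011)
Final: R5 = 163

163


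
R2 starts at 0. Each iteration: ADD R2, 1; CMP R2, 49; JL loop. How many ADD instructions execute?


Loop trace (R2 starts at 0, target 49, step 1):
  ADD #1: R2 = 0 + 1 = 1  → 1 < 49, loop
  ADD #2: R2 = 1 + 1 = 2  → 2 < 49, loop
  ADD #3: R2 = 2 + 1 = 3  → 3 < 49, loop
  ADD #4: R2 = 3 + 1 = 4  → 4 < 49, loop
  ADD #5: R2 = 4 + 1 = 5  → 5 < 49, loop
  ADD #6: R2 = 5 + 1 = 6  → 6 < 49, loop
  ADD #7: R2 = 6 + 1 = 7  → 7 < 49, loop
  ADD #8: R2 = 7 + 1 = 8  → 8 < 49, loop
  ADD #9: R2 = 8 + 1 = 9  → 9 < 49, loop
  ADD #10: R2 = 9 + 1 = 10  → 10 < 49, loop
  ADD #11: R2 = 10 + 1 = 11  → 11 < 49, loop
  ADD #12: R2 = 11 + 1 = 12  → 12 < 49, loop
  ADD #13: R2 = 12 + 1 = 13  → 13 < 49, loop
  ADD #14: R2 = 13 + 1 = 14  → 14 < 49, loop
  ADD #15: R2 = 14 + 1 = 15  → 15 < 49, loop
  ADD #16: R2 = 15 + 1 = 16  → 16 < 49, loop
  ADD #17: R2 = 16 + 1 = 17  → 17 < 49, loop
  ADD #18: R2 = 17 + 1 = 18  → 18 < 49, loop
  ADD #19: R2 = 18 + 1 = 19  → 19 < 49, loop
  ADD #20: R2 = 19 + 1 = 20  → 20 < 49, loop
  ADD #21: R2 = 20 + 1 = 21  → 21 < 49, loop
  ADD #22: R2 = 21 + 1 = 22  → 22 < 49, loop
  ADD #23: R2 = 22 + 1 = 23  → 23 < 49, loop
  ADD #24: R2 = 23 + 1 = 24  → 24 < 49, loop
  ADD #25: R2 = 24 + 1 = 25  → 25 < 49, loop
  ADD #26: R2 = 25 + 1 = 26  → 26 < 49, loop
  ADD #27: R2 = 26 + 1 = 27  → 27 < 49, loop
  ADD #28: R2 = 27 + 1 = 28  → 28 < 49, loop
  ADD #29: R2 = 28 + 1 = 29  → 29 < 49, loop
  ADD #30: R2 = 29 + 1 = 30  → 30 < 49, loop
  ADD #31: R2 = 30 + 1 = 31  → 31 < 49, loop
  ADD #32: R2 = 31 + 1 = 32  → 32 < 49, loop
  ADD #33: R2 = 32 + 1 = 33  → 33 < 49, loop
  ADD #34: R2 = 33 + 1 = 34  → 34 < 49, loop
  ADD #35: R2 = 34 + 1 = 35  → 35 < 49, loop
  ADD #36: R2 = 35 + 1 = 36  → 36 < 49, loop
  ADD #37: R2 = 36 + 1 = 37  → 37 < 49, loop
  ADD #38: R2 = 37 + 1 = 38  → 38 < 49, loop
  ADD #39: R2 = 38 + 1 = 39  → 39 < 49, loop
  ADD #40: R2 = 39 + 1 = 40  → 40 < 49, loop
  ADD #41: R2 = 40 + 1 = 41  → 41 < 49, loop
  ADD #42: R2 = 41 + 1 = 42  → 42 < 49, loop
  ADD #43: R2 = 42 + 1 = 43  → 43 < 49, loop
  ADD #44: R2 = 43 + 1 = 44  → 44 < 49, loop
  ADD #45: R2 = 44 + 1 = 45  → 45 < 49, loop
  ADD #46: R2 = 45 + 1 = 46  → 46 < 49, loop
  ADD #47: R2 = 46 + 1 = 47  → 47 < 49, loop
  ADD #48: R2 = 47 + 1 = 48  → 48 < 49, loop
  ADD #49: R2 = 48 + 1 = 49  → 49 >= 49, exit
Total ADD instructions: 49

49


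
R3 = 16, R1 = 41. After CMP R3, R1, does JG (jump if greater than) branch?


Trace:
  R3 = 16, R1 = 41
  CMP R3, R1  → compares 16 vs 41
  JG checks: is 16 greater than 41?
  16 < 41, so condition is false
Branch taken: No

No


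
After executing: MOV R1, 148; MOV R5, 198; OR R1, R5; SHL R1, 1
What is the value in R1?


Register state trace:
  MOV R1, 148  → R1 = 148 (0b10010100)
  MOV R5, 198  → R5 = 198 (0b11000110)
  OR R1, R5  → R1 = 148 OR 198 = 214 (0b11010110)
  SHL R1, 1  → R1 = 214 << 1 = 428
Final: R1 = 428

428


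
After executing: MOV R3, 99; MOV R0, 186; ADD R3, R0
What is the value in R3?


Register state trace:
  MOV R3, 99  → R3 = 99
  MOV R0, 186  → R0 = 186
  ADD R3, R0  → R3 = 99 + 186 = 285
Final: R3 = 285

285


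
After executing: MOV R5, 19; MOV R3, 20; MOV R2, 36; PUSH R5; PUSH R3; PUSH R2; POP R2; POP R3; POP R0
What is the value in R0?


Stack trace (top is rightmost):
  MOV R5, 19  → R5 = 19
  MOV R3, 20  → R3 = 20
  MOV R2, 36  → R2 = 36
  PUSH R5  → stack: [19]
  PUSH R3  → stack: [19, 20]
  PUSH R2  → stack: [19, 20, 36]
  POP R2  → R2 = 36, stack: [19, 20]
  POP R3  → R3 = 20, stack: [19]
  POP R0  → R0 = 19, stack: []
Final: R0 = 19

19


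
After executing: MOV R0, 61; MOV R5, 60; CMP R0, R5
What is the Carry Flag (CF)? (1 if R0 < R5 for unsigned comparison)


Register state trace:
  MOV R0, 61  → R0 = 61
  MOV R5, 60  → R5 = 60
  CMP R0, R5  → unsigned 61 - 60: no borrow
  61 >= 60, so CF = 0
CF = 0

0


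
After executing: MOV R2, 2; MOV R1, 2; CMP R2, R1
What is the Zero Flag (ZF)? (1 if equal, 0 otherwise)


Register state trace:
  MOV R2, 2  → R2 = 2
  MOV R1, 2  → R1 = 2
  CMP R2, R1  → computes 2 - 2 = 0
  Result is zero, so values are equal
ZF = 1

1


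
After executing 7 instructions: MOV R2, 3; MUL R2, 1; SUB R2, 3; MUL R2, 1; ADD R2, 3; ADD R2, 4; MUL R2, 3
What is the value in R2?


Register state trace:
  MOV R2, 3  → R2 = 3
  MUL R2, 1  → R2 = 3 * 1 = 3
  SUB R2, 3  → R2 = 3 - 3 = 0
  MUL R2, 1  → R2 = 0 * 1 = 0
  ADD R2, 3  → R2 = 0 + 3 = 3
  ADD R2, 4  → R2 = 3 + 4 = 7
  MUL R2, 3  → R2 = 7 * 3 = 21
Final: R2 = 21

21


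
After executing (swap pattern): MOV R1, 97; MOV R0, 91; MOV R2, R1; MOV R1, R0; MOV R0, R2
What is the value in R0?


Register state trace (swap pattern):
  MOV R1, 97  → R1 = 97
  MOV R0, 91  → R0 = 91
  MOV R2, R1  → R2 = 97  (save R1)
  MOV R1, R0  → R1 = 91  (R1 gets R0's value)
  MOV R0, R2  → R0 = 97  (R0 gets saved value)
Final: R0 = 97

97


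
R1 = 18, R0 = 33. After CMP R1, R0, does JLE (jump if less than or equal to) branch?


Trace:
  R1 = 18, R0 = 33
  CMP R1, R0  → compares 18 vs 33
  JLE checks: is 18 less than or equal to 33?
  18 < 33, so condition is true
Branch taken: Yes

Yes


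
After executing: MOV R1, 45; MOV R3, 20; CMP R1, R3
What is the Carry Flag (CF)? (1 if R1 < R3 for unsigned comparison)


Register state trace:
  MOV R1, 45  → R1 = 45
  MOV R3, 20  → R3 = 20
  CMP R1, R3  → unsigned 45 - 20: no borrow
  45 >= 20, so CF = 0
CF = 0

0


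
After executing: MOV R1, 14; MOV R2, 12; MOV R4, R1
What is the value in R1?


Register state trace:
  MOV R1, 14  → R1 = 14
  MOV R2, 12  → R2 = 12
  MOV R4, R1  → R4 = 14
Final: R1 = 14

14


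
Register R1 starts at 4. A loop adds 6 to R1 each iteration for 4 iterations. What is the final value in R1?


Starting value: R1 = 4
  Iter 1: R1 = 4 + 6 = 10
  Iter 2: R1 = 10 + 6 = 16
  Iter 3: R1 = 16 + 6 = 22
  Iter 4: R1 = 22 + 6 = 28
Final: R1 = 28

28


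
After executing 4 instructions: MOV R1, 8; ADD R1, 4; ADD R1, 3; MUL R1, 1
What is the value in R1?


Register state trace:
  MOV R1, 8  → R1 = 8
  ADD R1, 4  → R1 = 8 + 4 = 12
  ADD R1, 3  → R1 = 12 + 3 = 15
  MUL R1, 1  → R1 = 15 * 1 = 15
Final: R1 = 15

15


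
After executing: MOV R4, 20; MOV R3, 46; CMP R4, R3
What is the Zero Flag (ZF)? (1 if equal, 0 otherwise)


Register state trace:
  MOV R4, 20  → R4 = 20
  MOV R3, 46  → R3 = 46
  CMP R4, R3  → computes 20 - 46 = -26
  Result is nonzero, so values are not equal
ZF = 0

0


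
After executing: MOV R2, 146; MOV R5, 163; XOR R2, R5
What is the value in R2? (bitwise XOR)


Register state trace:
  MOV R2, 146  → R2 = 146 (0b10010010)
  MOV R5, 163  → R5 = 163 (0b10100011)
  XOR R2, R5  → R2 = 146 XOR 163 = 49 (0b00110001)
Final: R2 = 49

49


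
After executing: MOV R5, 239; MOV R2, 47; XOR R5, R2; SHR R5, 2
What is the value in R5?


Register state trace:
  MOV R5, 239  → R5 = 239 (0b11101111)
  MOV R2, 47  → R2 = 47 (0b00101111)
  XOR R5, R2  → R5 = 239 XOR 47 = 192 (0b11000000)
  SHR R5, 2  → R5 = 192 >> 2 = 48
Final: R5 = 48

48


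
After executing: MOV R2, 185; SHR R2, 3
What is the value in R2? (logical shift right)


Register state trace:
  MOV R2, 185  → R2 = 185
  SHR R2, 3  → R2 = 185 >> 3 = 185 // 2^3 = 23
Final: R2 = 23

23


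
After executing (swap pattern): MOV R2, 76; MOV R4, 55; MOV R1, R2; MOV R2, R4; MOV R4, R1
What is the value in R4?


Register state trace (swap pattern):
  MOV R2, 76  → R2 = 76
  MOV R4, 55  → R4 = 55
  MOV R1, R2  → R1 = 76  (save R2)
  MOV R2, R4  → R2 = 55  (R2 gets R4's value)
  MOV R4, R1  → R4 = 76  (R4 gets saved value)
Final: R4 = 76

76


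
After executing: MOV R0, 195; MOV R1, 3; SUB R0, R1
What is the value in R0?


Register state trace:
  MOV R0, 195  → R0 = 195
  MOV R1, 3  → R1 = 3
  SUB R0, R1  → R0 = 195 - 3 = 192
Final: R0 = 192

192


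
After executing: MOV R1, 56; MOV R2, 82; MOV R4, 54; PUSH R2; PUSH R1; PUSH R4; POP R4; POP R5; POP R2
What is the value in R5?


Stack trace (top is rightmost):
  MOV R1, 56  → R1 = 56
  MOV R2, 82  → R2 = 82
  MOV R4, 54  → R4 = 54
  PUSH R2  → stack: [82]
  PUSH R1  → stack: [82, 56]
  PUSH R4  → stack: [82, 56, 54]
  POP R4  → R4 = 54, stack: [82, 56]
  POP R5  → R5 = 56, stack: [82]
  POP R2  → R2 = 82, stack: []
Final: R5 = 56

56


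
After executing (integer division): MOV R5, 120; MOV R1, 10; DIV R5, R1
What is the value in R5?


Register state trace:
  MOV R5, 120  → R5 = 120
  MOV R1, 10  → R1 = 10
  DIV R5, R1  → R5 = 120 // 10 = 12
Final: R5 = 12

12


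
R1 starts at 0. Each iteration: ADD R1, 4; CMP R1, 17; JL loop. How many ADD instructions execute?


Loop trace (R1 starts at 0, target 17, step 4):
  ADD #1: R1 = 0 + 4 = 4  → 4 < 17, loop
  ADD #2: R1 = 4 + 4 = 8  → 8 < 17, loop
  ADD #3: R1 = 8 + 4 = 12  → 12 < 17, loop
  ADD #4: R1 = 12 + 4 = 16  → 16 < 17, loop
  ADD #5: R1 = 16 + 4 = 20  → 20 >= 17, exit
Total ADD instructions: 5

5


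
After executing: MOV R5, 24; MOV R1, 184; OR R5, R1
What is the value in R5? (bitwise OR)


Register state trace:
  MOV R5, 24  → R5 = 24 (0b00011000)
  MOV R1, 184  → R1 = 184 (0b10111000)
  OR R5, R1   → R5 = 24 OR 184 = 184 (0b10111000)
Final: R5 = 184

184


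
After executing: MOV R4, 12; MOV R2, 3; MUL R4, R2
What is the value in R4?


Register state trace:
  MOV R4, 12  → R4 = 12
  MOV R2, 3  → R2 = 3
  MUL R4, R2  → R4 = 12 * 3 = 36
Final: R4 = 36

36


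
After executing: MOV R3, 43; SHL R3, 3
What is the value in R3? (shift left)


Register state trace:
  MOV R3, 43  → R3 = 43
  SHL R3, 3  → R3 = 43 << 3 = 43 * 2^3 = 344
Final: R3 = 344

344


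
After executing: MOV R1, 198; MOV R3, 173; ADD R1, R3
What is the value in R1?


Register state trace:
  MOV R1, 198  → R1 = 198
  MOV R3, 173  → R3 = 173
  ADD R1, R3  → R1 = 198 + 173 = 371
Final: R1 = 371

371


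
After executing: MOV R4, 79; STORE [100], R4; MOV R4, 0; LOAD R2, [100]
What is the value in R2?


Register and memory trace:
  MOV R4, 79  → R4 = 79
  STORE [100], R4  → mem[100] = 79
  MOV R4, 0  → R4 = 0
  LOAD R2, [100]  → R2 = mem[100] = 79
Final: R2 = 79

79


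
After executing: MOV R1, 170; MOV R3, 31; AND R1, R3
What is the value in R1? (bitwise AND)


Register state trace:
  MOV R1, 170  → R1 = 170 (0b10101010)
  MOV R3, 31  → R3 = 31 (0b00011111)
  AND R1, R3  → R1 = 170 AND 31 = 10 (0b00001010)
Final: R1 = 10

10


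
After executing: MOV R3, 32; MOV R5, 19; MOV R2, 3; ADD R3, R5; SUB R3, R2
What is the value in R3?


Register state trace:
  MOV R3, 32  → R3 = 32
  MOV R5, 19  → R5 = 19
  MOV R2, 3  → R2 = 3
  ADD R3, R5  → R3 = 32 + 19 = 51
  SUB R3, R2  → R3 = 51 - 3 = 48
Final: R3 = 48

48


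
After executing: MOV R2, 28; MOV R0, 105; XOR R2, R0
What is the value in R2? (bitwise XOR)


Register state trace:
  MOV R2, 28  → R2 = 28 (0b00011100)
  MOV R0, 105  → R0 = 105 (0b01101001)
  XOR R2, R0  → R2 = 28 XOR 105 = 117 (0b01110101)
Final: R2 = 117

117


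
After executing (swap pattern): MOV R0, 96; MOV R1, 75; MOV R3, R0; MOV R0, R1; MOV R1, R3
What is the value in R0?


Register state trace (swap pattern):
  MOV R0, 96  → R0 = 96
  MOV R1, 75  → R1 = 75
  MOV R3, R0  → R3 = 96  (save R0)
  MOV R0, R1  → R0 = 75  (R0 gets R1's value)
  MOV R1, R3  → R1 = 96  (R1 gets saved value)
Final: R0 = 75

75


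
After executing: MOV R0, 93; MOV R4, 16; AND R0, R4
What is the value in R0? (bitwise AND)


Register state trace:
  MOV R0, 93  → R0 = 93 (0b01011101)
  MOV R4, 16  → R4 = 16 (0b00010000)
  AND R0, R4  → R0 = 93 AND 16 = 16 (0b00010000)
Final: R0 = 16

16


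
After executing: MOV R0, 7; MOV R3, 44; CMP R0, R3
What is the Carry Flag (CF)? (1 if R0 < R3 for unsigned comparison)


Register state trace:
  MOV R0, 7  → R0 = 7
  MOV R3, 44  → R3 = 44
  CMP R0, R3  → unsigned 7 - 44: borrow occurs
  7 < 44, so CF = 1
CF = 1

1


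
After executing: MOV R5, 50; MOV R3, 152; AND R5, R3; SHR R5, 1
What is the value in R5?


Register state trace:
  MOV R5, 50  → R5 = 50 (0b00110010)
  MOV R3, 152  → R3 = 152 (0b10011000)
  AND R5, R3  → R5 = 50 AND 152 = 16 (0b00010000)
  SHR R5, 1  → R5 = 16 >> 1 = 8
Final: R5 = 8

8


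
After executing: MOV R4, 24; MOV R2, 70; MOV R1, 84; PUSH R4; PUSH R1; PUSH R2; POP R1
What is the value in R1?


Stack trace (top is rightmost):
  MOV R4, 24  → R4 = 24
  MOV R2, 70  → R2 = 70
  MOV R1, 84  → R1 = 84
  PUSH R4  → stack: [24]
  PUSH R1  → stack: [24, 84]
  PUSH R2  → stack: [24, 84, 70]
  POP R1  → R1 = 70, stack: [24, 84]
Final: R1 = 70

70


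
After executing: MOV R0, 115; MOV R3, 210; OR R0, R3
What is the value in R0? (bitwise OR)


Register state trace:
  MOV R0, 115  → R0 = 115 (0b01110011)
  MOV R3, 210  → R3 = 210 (0b11010010)
  OR R0, R3   → R0 = 115 OR 210 = 243 (0b11110011)
Final: R0 = 243

243


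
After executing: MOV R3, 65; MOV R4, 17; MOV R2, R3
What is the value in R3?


Register state trace:
  MOV R3, 65  → R3 = 65
  MOV R4, 17  → R4 = 17
  MOV R2, R3  → R2 = 65
Final: R3 = 65

65


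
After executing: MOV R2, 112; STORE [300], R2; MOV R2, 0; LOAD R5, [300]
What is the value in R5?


Register and memory trace:
  MOV R2, 112  → R2 = 112
  STORE [300], R2  → mem[300] = 112
  MOV R2, 0  → R2 = 0
  LOAD R5, [300]  → R5 = mem[300] = 112
Final: R5 = 112

112


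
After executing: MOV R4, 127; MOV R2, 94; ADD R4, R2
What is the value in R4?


Register state trace:
  MOV R4, 127  → R4 = 127
  MOV R2, 94  → R2 = 94
  ADD R4, R2  → R4 = 127 + 94 = 221
Final: R4 = 221

221


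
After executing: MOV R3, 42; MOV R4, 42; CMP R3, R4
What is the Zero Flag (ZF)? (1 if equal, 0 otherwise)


Register state trace:
  MOV R3, 42  → R3 = 42
  MOV R4, 42  → R4 = 42
  CMP R3, R4  → computes 42 - 42 = 0
  Result is zero, so values are equal
ZF = 1

1


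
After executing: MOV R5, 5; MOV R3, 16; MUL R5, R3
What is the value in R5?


Register state trace:
  MOV R5, 5  → R5 = 5
  MOV R3, 16  → R3 = 16
  MUL R5, R3  → R5 = 5 * 16 = 80
Final: R5 = 80

80


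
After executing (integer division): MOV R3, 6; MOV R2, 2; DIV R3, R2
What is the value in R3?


Register state trace:
  MOV R3, 6  → R3 = 6
  MOV R2, 2  → R2 = 2
  DIV R3, R2  → R3 = 6 // 2 = 3
Final: R3 = 3

3


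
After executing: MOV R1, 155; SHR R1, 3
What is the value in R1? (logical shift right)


Register state trace:
  MOV R1, 155  → R1 = 155
  SHR R1, 3  → R1 = 155 >> 3 = 155 // 2^3 = 19
Final: R1 = 19

19


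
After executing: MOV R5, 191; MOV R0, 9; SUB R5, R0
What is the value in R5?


Register state trace:
  MOV R5, 191  → R5 = 191
  MOV R0, 9  → R0 = 9
  SUB R5, R0  → R5 = 191 - 9 = 182
Final: R5 = 182

182


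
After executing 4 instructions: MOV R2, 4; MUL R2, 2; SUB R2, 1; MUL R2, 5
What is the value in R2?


Register state trace:
  MOV R2, 4  → R2 = 4
  MUL R2, 2  → R2 = 4 * 2 = 8
  SUB R2, 1  → R2 = 8 - 1 = 7
  MUL R2, 5  → R2 = 7 * 5 = 35
Final: R2 = 35

35


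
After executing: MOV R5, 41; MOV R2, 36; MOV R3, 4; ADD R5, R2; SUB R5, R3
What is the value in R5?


Register state trace:
  MOV R5, 41  → R5 = 41
  MOV R2, 36  → R2 = 36
  MOV R3, 4  → R3 = 4
  ADD R5, R2  → R5 = 41 + 36 = 77
  SUB R5, R3  → R5 = 77 - 4 = 73
Final: R5 = 73

73


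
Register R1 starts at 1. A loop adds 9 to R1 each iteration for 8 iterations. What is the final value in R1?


Starting value: R1 = 1
  Iter 1: R1 = 1 + 9 = 10
  Iter 2: R1 = 10 + 9 = 19
  Iter 3: R1 = 19 + 9 = 28
  Iter 4: R1 = 28 + 9 = 37
  Iter 5: R1 = 37 + 9 = 46
  Iter 6: R1 = 46 + 9 = 55
  Iter 7: R1 = 55 + 9 = 64
  Iter 8: R1 = 64 + 9 = 73
Final: R1 = 73

73


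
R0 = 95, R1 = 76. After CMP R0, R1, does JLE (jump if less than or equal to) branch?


Trace:
  R0 = 95, R1 = 76
  CMP R0, R1  → compares 95 vs 76
  JLE checks: is 95 less than or equal to 76?
  95 > 76, so condition is false
Branch taken: No

No


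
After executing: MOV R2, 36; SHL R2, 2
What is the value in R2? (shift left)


Register state trace:
  MOV R2, 36  → R2 = 36
  SHL R2, 2  → R2 = 36 << 2 = 36 * 2^2 = 144
Final: R2 = 144

144


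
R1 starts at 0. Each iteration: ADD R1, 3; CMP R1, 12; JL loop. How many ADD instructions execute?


Loop trace (R1 starts at 0, target 12, step 3):
  ADD #1: R1 = 0 + 3 = 3  → 3 < 12, loop
  ADD #2: R1 = 3 + 3 = 6  → 6 < 12, loop
  ADD #3: R1 = 6 + 3 = 9  → 9 < 12, loop
  ADD #4: R1 = 9 + 3 = 12  → 12 >= 12, exit
Total ADD instructions: 4

4


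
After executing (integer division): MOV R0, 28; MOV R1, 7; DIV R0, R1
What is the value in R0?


Register state trace:
  MOV R0, 28  → R0 = 28
  MOV R1, 7  → R1 = 7
  DIV R0, R1  → R0 = 28 // 7 = 4
Final: R0 = 4

4


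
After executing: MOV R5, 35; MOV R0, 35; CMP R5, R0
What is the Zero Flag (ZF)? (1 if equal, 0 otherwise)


Register state trace:
  MOV R5, 35  → R5 = 35
  MOV R0, 35  → R0 = 35
  CMP R5, R0  → computes 35 - 35 = 0
  Result is zero, so values are equal
ZF = 1

1


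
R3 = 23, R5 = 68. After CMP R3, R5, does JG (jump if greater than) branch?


Trace:
  R3 = 23, R5 = 68
  CMP R3, R5  → compares 23 vs 68
  JG checks: is 23 greater than 68?
  23 < 68, so condition is false
Branch taken: No

No


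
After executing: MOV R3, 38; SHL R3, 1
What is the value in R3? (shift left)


Register state trace:
  MOV R3, 38  → R3 = 38
  SHL R3, 1  → R3 = 38 << 1 = 38 * 2^1 = 76
Final: R3 = 76

76


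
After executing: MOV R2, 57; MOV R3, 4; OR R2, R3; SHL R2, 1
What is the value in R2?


Register state trace:
  MOV R2, 57  → R2 = 57 (0b00111001)
  MOV R3, 4  → R3 = 4 (0b00000100)
  OR R2, R3  → R2 = 57 OR 4 = 61 (0b00111101)
  SHL R2, 1  → R2 = 61 << 1 = 122
Final: R2 = 122

122


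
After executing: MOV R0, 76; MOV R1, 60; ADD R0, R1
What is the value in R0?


Register state trace:
  MOV R0, 76  → R0 = 76
  MOV R1, 60  → R1 = 60
  ADD R0, R1  → R0 = 76 + 60 = 136
Final: R0 = 136

136


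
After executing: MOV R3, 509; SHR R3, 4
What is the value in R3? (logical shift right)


Register state trace:
  MOV R3, 509  → R3 = 509
  SHR R3, 4  → R3 = 509 >> 4 = 509 // 2^4 = 31
Final: R3 = 31

31


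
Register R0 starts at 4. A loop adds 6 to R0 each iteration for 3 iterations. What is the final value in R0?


Starting value: R0 = 4
  Iter 1: R0 = 4 + 6 = 10
  Iter 2: R0 = 10 + 6 = 16
  Iter 3: R0 = 16 + 6 = 22
Final: R0 = 22

22


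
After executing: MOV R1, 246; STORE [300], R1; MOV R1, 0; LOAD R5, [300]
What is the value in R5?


Register and memory trace:
  MOV R1, 246  → R1 = 246
  STORE [300], R1  → mem[300] = 246
  MOV R1, 0  → R1 = 0
  LOAD R5, [300]  → R5 = mem[300] = 246
Final: R5 = 246

246


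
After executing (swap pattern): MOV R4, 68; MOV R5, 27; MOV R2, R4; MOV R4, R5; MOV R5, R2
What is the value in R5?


Register state trace (swap pattern):
  MOV R4, 68  → R4 = 68
  MOV R5, 27  → R5 = 27
  MOV R2, R4  → R2 = 68  (save R4)
  MOV R4, R5  → R4 = 27  (R4 gets R5's value)
  MOV R5, R2  → R5 = 68  (R5 gets saved value)
Final: R5 = 68

68


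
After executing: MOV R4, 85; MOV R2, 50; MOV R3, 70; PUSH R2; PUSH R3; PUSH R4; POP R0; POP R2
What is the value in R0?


Stack trace (top is rightmost):
  MOV R4, 85  → R4 = 85
  MOV R2, 50  → R2 = 50
  MOV R3, 70  → R3 = 70
  PUSH R2  → stack: [50]
  PUSH R3  → stack: [50, 70]
  PUSH R4  → stack: [50, 70, 85]
  POP R0  → R0 = 85, stack: [50, 70]
  POP R2  → R2 = 70, stack: [50]
Final: R0 = 85

85


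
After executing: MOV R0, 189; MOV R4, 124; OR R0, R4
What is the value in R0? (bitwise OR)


Register state trace:
  MOV R0, 189  → R0 = 189 (0b10111101)
  MOV R4, 124  → R4 = 124 (0b01111100)
  OR R0, R4   → R0 = 189 OR 124 = 253 (0b11111101)
Final: R0 = 253

253


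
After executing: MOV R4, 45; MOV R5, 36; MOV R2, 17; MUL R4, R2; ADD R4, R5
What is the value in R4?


Register state trace:
  MOV R4, 45  → R4 = 45
  MOV R5, 36  → R5 = 36
  MOV R2, 17  → R2 = 17
  MUL R4, R2  → R4 = 45 * 17 = 765
  ADD R4, R5  → R4 = 765 + 36 = 801
Final: R4 = 801

801


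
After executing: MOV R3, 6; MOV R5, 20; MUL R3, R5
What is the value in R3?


Register state trace:
  MOV R3, 6  → R3 = 6
  MOV R5, 20  → R5 = 20
  MUL R3, R5  → R3 = 6 * 20 = 120
Final: R3 = 120

120


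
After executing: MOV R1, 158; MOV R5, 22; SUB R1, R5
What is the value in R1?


Register state trace:
  MOV R1, 158  → R1 = 158
  MOV R5, 22  → R5 = 22
  SUB R1, R5  → R1 = 158 - 22 = 136
Final: R1 = 136

136


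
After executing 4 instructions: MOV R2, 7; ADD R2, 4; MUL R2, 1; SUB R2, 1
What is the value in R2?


Register state trace:
  MOV R2, 7  → R2 = 7
  ADD R2, 4  → R2 = 7 + 4 = 11
  MUL R2, 1  → R2 = 11 * 1 = 11
  SUB R2, 1  → R2 = 11 - 1 = 10
Final: R2 = 10

10


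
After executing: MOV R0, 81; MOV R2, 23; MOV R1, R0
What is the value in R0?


Register state trace:
  MOV R0, 81  → R0 = 81
  MOV R2, 23  → R2 = 23
  MOV R1, R0  → R1 = 81
Final: R0 = 81

81


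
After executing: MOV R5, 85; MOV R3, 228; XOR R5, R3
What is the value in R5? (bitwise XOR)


Register state trace:
  MOV R5, 85  → R5 = 85 (0b01010101)
  MOV R3, 228  → R3 = 228 (0b11100100)
  XOR R5, R3  → R5 = 85 XOR 228 = 177 (0b10110001)
Final: R5 = 177

177


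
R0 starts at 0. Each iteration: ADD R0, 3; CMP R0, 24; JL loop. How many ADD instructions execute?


Loop trace (R0 starts at 0, target 24, step 3):
  ADD #1: R0 = 0 + 3 = 3  → 3 < 24, loop
  ADD #2: R0 = 3 + 3 = 6  → 6 < 24, loop
  ADD #3: R0 = 6 + 3 = 9  → 9 < 24, loop
  ADD #4: R0 = 9 + 3 = 12  → 12 < 24, loop
  ADD #5: R0 = 12 + 3 = 15  → 15 < 24, loop
  ADD #6: R0 = 15 + 3 = 18  → 18 < 24, loop
  ADD #7: R0 = 18 + 3 = 21  → 21 < 24, loop
  ADD #8: R0 = 21 + 3 = 24  → 24 >= 24, exit
Total ADD instructions: 8

8


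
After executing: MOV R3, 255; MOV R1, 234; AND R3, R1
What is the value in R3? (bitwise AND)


Register state trace:
  MOV R3, 255  → R3 = 255 (0b11111111)
  MOV R1, 234  → R1 = 234 (0b11101010)
  AND R3, R1  → R3 = 255 AND 234 = 234 (0b11101010)
Final: R3 = 234

234


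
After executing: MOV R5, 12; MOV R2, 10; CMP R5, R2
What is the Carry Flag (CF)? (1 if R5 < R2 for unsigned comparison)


Register state trace:
  MOV R5, 12  → R5 = 12
  MOV R2, 10  → R2 = 10
  CMP R5, R2  → unsigned 12 - 10: no borrow
  12 >= 10, so CF = 0
CF = 0

0


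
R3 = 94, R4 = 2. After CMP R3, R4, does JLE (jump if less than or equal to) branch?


Trace:
  R3 = 94, R4 = 2
  CMP R3, R4  → compares 94 vs 2
  JLE checks: is 94 less than or equal to 2?
  94 > 2, so condition is false
Branch taken: No

No


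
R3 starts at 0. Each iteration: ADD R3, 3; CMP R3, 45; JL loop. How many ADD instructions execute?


Loop trace (R3 starts at 0, target 45, step 3):
  ADD #1: R3 = 0 + 3 = 3  → 3 < 45, loop
  ADD #2: R3 = 3 + 3 = 6  → 6 < 45, loop
  ADD #3: R3 = 6 + 3 = 9  → 9 < 45, loop
  ADD #4: R3 = 9 + 3 = 12  → 12 < 45, loop
  ADD #5: R3 = 12 + 3 = 15  → 15 < 45, loop
  ADD #6: R3 = 15 + 3 = 18  → 18 < 45, loop
  ADD #7: R3 = 18 + 3 = 21  → 21 < 45, loop
  ADD #8: R3 = 21 + 3 = 24  → 24 < 45, loop
  ADD #9: R3 = 24 + 3 = 27  → 27 < 45, loop
  ADD #10: R3 = 27 + 3 = 30  → 30 < 45, loop
  ADD #11: R3 = 30 + 3 = 33  → 33 < 45, loop
  ADD #12: R3 = 33 + 3 = 36  → 36 < 45, loop
  ADD #13: R3 = 36 + 3 = 39  → 39 < 45, loop
  ADD #14: R3 = 39 + 3 = 42  → 42 < 45, loop
  ADD #15: R3 = 42 + 3 = 45  → 45 >= 45, exit
Total ADD instructions: 15

15


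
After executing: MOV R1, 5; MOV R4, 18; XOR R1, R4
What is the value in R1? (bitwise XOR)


Register state trace:
  MOV R1, 5  → R1 = 5 (0b00000101)
  MOV R4, 18  → R4 = 18 (0b00010010)
  XOR R1, R4  → R1 = 5 XOR 18 = 23 (0b00010111)
Final: R1 = 23

23


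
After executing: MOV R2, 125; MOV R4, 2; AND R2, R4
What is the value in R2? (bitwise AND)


Register state trace:
  MOV R2, 125  → R2 = 125 (0b01111101)
  MOV R4, 2  → R4 = 2 (0b00000010)
  AND R2, R4  → R2 = 125 AND 2 = 0 (0b00000000)
Final: R2 = 0

0


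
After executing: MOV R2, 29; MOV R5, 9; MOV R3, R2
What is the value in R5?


Register state trace:
  MOV R2, 29  → R2 = 29
  MOV R5, 9  → R5 = 9
  MOV R3, R2  → R3 = 29
Final: R5 = 9

9


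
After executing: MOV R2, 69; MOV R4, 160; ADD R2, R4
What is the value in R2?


Register state trace:
  MOV R2, 69  → R2 = 69
  MOV R4, 160  → R4 = 160
  ADD R2, R4  → R2 = 69 + 160 = 229
Final: R2 = 229

229


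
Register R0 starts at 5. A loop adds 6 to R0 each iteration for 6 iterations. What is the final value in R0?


Starting value: R0 = 5
  Iter 1: R0 = 5 + 6 = 11
  Iter 2: R0 = 11 + 6 = 17
  Iter 3: R0 = 17 + 6 = 23
  Iter 4: R0 = 23 + 6 = 29
  Iter 5: R0 = 29 + 6 = 35
  Iter 6: R0 = 35 + 6 = 41
Final: R0 = 41

41


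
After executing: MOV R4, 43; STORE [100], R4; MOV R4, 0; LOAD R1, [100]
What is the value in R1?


Register and memory trace:
  MOV R4, 43  → R4 = 43
  STORE [100], R4  → mem[100] = 43
  MOV R4, 0  → R4 = 0
  LOAD R1, [100]  → R1 = mem[100] = 43
Final: R1 = 43

43


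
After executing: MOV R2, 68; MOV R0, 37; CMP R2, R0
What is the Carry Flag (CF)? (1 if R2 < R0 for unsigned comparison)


Register state trace:
  MOV R2, 68  → R2 = 68
  MOV R0, 37  → R0 = 37
  CMP R2, R0  → unsigned 68 - 37: no borrow
  68 >= 37, so CF = 0
CF = 0

0


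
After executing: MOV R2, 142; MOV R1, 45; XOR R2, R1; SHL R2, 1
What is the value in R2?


Register state trace:
  MOV R2, 142  → R2 = 142 (0b10001110)
  MOV R1, 45  → R1 = 45 (0b00101101)
  XOR R2, R1  → R2 = 142 XOR 45 = 163 (0b10100011)
  SHL R2, 1  → R2 = 163 << 1 = 326
Final: R2 = 326

326


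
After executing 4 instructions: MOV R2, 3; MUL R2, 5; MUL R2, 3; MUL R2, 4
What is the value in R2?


Register state trace:
  MOV R2, 3  → R2 = 3
  MUL R2, 5  → R2 = 3 * 5 = 15
  MUL R2, 3  → R2 = 15 * 3 = 45
  MUL R2, 4  → R2 = 45 * 4 = 180
Final: R2 = 180

180


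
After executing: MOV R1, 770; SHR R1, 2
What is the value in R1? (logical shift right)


Register state trace:
  MOV R1, 770  → R1 = 770
  SHR R1, 2  → R1 = 770 >> 2 = 770 // 2^2 = 192
Final: R1 = 192

192


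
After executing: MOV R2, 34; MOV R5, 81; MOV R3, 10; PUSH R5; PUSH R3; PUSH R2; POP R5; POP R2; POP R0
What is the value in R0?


Stack trace (top is rightmost):
  MOV R2, 34  → R2 = 34
  MOV R5, 81  → R5 = 81
  MOV R3, 10  → R3 = 10
  PUSH R5  → stack: [81]
  PUSH R3  → stack: [81, 10]
  PUSH R2  → stack: [81, 10, 34]
  POP R5  → R5 = 34, stack: [81, 10]
  POP R2  → R2 = 10, stack: [81]
  POP R0  → R0 = 81, stack: []
Final: R0 = 81

81


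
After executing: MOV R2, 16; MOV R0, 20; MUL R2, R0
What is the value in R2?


Register state trace:
  MOV R2, 16  → R2 = 16
  MOV R0, 20  → R0 = 20
  MUL R2, R0  → R2 = 16 * 20 = 320
Final: R2 = 320

320


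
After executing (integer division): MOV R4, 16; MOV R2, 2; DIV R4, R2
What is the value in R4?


Register state trace:
  MOV R4, 16  → R4 = 16
  MOV R2, 2  → R2 = 2
  DIV R4, R2  → R4 = 16 // 2 = 8
Final: R4 = 8

8
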